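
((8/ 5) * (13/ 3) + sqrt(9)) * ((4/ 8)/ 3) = 149/ 90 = 1.66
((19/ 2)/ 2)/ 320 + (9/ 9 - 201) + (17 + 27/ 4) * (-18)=-803181/ 1280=-627.49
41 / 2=20.50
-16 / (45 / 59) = -944 / 45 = -20.98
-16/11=-1.45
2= 2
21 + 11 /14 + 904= 12961 /14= 925.79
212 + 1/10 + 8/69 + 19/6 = 24769/115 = 215.38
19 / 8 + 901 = 7227 / 8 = 903.38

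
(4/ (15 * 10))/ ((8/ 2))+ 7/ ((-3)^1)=-349/ 150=-2.33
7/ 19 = 0.37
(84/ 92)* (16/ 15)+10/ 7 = 1934/ 805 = 2.40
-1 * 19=-19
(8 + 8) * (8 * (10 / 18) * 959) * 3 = 204586.67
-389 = -389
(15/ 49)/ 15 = 1/ 49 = 0.02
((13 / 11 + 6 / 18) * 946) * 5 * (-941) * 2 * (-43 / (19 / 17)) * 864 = 8518594464000 / 19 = 448347077052.63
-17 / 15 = -1.13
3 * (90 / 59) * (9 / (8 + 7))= 2.75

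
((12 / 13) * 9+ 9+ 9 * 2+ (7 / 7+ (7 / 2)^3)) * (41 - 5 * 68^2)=-190055565 / 104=-1827457.36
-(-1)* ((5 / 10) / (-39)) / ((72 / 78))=-1 / 72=-0.01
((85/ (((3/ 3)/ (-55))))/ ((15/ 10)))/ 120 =-935/ 36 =-25.97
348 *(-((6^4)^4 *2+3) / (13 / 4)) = -7853969982361680 / 13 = -604151537104744.62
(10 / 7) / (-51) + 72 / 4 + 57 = 26765 / 357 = 74.97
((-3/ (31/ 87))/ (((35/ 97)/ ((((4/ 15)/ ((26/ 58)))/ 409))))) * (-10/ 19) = 1957848/ 109609955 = 0.02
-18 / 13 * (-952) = 17136 / 13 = 1318.15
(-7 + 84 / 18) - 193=-586 / 3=-195.33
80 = 80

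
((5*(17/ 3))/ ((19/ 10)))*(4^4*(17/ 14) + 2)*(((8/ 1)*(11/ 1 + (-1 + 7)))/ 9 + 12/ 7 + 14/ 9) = 239513000/ 2793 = 85754.74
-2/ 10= -1/ 5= -0.20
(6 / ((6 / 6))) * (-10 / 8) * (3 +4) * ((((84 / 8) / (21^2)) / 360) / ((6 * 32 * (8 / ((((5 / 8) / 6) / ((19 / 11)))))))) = -55 / 403439616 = -0.00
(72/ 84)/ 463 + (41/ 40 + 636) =82584161/ 129640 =637.03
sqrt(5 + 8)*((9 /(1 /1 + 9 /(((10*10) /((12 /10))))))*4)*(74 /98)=333000*sqrt(13) /13573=88.46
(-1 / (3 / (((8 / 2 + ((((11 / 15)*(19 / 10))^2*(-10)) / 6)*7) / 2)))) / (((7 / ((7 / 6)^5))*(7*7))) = 12336583 / 629856000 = 0.02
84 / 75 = 28 / 25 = 1.12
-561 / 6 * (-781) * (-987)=-144148389 / 2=-72074194.50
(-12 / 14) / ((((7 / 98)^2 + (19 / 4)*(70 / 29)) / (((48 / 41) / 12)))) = -6496 / 891053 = -0.01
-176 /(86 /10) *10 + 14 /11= -96198 /473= -203.38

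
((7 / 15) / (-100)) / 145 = -7 / 217500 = -0.00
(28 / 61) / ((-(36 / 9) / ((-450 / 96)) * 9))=175 / 2928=0.06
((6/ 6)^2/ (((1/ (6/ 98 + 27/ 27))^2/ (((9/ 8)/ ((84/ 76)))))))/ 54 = 3211/ 151263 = 0.02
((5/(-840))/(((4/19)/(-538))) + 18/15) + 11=46051/1680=27.41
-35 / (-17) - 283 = -4776 / 17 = -280.94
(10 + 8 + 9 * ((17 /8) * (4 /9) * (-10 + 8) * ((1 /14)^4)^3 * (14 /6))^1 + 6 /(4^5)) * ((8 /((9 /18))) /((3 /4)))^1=437495405849191 /1138940203968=384.12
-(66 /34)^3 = -35937 /4913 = -7.31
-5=-5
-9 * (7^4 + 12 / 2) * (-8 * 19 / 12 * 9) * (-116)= -286471512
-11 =-11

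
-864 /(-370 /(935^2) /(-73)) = -5513911920 /37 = -149024646.49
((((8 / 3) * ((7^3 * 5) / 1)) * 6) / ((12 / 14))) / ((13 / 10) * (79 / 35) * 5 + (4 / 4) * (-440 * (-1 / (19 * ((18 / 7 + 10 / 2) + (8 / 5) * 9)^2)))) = 75536432885200 / 34730871579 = 2174.91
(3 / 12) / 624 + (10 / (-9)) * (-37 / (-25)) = -61553 / 37440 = -1.64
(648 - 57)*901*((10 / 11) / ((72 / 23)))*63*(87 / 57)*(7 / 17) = 5118648045 / 836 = 6122784.74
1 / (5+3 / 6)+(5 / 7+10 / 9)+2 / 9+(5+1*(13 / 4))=9683 / 924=10.48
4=4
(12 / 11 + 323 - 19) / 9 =3356 / 99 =33.90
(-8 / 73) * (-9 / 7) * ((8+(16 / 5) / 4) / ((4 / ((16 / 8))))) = 1584 / 2555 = 0.62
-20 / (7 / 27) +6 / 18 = -1613 / 21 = -76.81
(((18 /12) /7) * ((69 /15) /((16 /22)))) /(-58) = -759 /32480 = -0.02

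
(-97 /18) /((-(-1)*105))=-97 /1890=-0.05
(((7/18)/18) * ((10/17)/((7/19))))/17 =95/46818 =0.00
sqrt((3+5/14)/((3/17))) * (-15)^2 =75 * sqrt(33558)/14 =981.37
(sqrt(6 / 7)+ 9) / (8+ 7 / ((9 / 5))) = 0.83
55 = 55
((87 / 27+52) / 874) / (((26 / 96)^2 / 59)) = 3753344 / 73853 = 50.82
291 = 291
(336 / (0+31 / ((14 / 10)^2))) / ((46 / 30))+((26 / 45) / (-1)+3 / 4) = 360043 / 25668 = 14.03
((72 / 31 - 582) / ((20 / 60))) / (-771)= 17970 / 7967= 2.26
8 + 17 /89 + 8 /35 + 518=1639797 /3115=526.42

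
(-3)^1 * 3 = -9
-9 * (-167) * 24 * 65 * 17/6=6643260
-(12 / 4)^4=-81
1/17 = 0.06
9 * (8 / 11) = 72 / 11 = 6.55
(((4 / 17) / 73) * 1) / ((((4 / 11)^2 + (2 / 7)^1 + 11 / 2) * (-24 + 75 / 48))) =-108416 / 4466327975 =-0.00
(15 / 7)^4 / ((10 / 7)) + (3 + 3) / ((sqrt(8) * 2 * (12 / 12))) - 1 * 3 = 3 * sqrt(2) / 4 + 8067 / 686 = 12.82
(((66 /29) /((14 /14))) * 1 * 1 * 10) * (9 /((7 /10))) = 59400 /203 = 292.61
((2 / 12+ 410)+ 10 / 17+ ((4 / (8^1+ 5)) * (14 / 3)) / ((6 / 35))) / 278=1667303 / 1105884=1.51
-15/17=-0.88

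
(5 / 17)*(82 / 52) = 205 / 442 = 0.46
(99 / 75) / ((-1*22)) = -3 / 50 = -0.06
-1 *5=-5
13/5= 2.60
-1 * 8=-8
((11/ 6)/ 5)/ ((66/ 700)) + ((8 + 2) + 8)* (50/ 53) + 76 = 46207/ 477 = 96.87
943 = 943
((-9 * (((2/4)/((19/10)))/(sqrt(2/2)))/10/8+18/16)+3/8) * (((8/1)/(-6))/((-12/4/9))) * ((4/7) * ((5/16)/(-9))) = -745/6384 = -0.12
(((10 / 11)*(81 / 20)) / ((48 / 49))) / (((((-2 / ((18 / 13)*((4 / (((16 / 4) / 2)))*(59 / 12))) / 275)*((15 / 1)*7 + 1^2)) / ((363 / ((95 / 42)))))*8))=-8925427665 / 6702592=-1331.64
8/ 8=1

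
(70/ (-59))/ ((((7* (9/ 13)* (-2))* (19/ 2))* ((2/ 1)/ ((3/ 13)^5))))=135/ 32016881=0.00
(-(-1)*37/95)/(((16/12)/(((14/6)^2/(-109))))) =-1813/124260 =-0.01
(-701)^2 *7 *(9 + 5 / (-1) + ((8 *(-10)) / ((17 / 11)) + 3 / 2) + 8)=-4475188907 / 34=-131623203.15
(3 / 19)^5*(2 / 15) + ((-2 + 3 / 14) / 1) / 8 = -309494231 / 1386615440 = -0.22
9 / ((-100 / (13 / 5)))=-0.23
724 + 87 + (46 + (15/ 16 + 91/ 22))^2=105923657/ 30976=3419.54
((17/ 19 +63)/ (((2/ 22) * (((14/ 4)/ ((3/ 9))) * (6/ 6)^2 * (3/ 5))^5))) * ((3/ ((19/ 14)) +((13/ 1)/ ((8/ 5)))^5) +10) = 65736030932378125/ 26204861587968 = 2508.54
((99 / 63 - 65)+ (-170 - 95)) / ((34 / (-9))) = 20691 / 238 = 86.94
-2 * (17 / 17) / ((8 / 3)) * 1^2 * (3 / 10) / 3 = -3 / 40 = -0.08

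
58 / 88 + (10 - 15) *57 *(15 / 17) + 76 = -130759 / 748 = -174.81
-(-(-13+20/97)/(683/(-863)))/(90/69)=24632609/1987530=12.39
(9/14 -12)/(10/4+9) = -159/161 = -0.99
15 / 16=0.94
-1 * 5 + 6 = 1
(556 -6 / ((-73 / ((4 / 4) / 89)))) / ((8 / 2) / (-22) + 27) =39735718 / 1916615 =20.73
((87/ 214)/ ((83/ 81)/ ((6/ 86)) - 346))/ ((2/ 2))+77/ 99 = 120412213/ 155060334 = 0.78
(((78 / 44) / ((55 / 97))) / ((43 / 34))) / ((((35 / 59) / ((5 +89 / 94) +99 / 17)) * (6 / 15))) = 599730339 / 4890820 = 122.62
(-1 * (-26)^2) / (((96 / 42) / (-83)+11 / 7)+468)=-30212 / 20985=-1.44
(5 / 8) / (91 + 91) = 5 / 1456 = 0.00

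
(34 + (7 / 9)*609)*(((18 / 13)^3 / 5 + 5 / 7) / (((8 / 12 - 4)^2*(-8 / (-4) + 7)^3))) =145825727 / 1868548500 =0.08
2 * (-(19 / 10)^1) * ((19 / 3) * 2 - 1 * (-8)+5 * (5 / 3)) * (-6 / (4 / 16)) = 13224 / 5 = 2644.80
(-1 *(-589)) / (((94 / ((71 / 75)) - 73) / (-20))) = -836380 / 1867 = -447.98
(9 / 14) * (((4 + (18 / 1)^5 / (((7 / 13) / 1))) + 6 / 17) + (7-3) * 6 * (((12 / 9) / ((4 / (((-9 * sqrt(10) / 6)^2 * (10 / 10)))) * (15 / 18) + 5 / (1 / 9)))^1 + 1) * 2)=2290749883353 / 1015427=2255947.38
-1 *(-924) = 924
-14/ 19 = -0.74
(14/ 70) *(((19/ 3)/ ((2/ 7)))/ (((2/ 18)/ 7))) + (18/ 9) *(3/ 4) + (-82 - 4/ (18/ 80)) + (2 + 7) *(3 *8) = 17866/ 45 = 397.02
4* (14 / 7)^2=16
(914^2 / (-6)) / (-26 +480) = -306.68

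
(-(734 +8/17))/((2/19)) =-118617/17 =-6977.47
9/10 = 0.90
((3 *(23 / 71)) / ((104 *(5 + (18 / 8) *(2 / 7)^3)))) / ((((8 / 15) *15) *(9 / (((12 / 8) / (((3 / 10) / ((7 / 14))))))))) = 39445 / 614230656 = 0.00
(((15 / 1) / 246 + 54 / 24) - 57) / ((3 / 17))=-152473 / 492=-309.90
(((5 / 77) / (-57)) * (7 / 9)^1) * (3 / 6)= -5 / 11286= -0.00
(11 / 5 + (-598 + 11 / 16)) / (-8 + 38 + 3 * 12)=-47609 / 5280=-9.02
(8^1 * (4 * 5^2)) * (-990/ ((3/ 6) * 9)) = -176000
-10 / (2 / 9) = -45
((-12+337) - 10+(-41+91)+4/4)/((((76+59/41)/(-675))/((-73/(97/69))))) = 2040800994/12319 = 165662.88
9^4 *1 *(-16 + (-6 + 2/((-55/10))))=-1614006/11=-146727.82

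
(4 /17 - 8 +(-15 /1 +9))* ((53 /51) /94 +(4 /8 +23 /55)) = -9555468 /747065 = -12.79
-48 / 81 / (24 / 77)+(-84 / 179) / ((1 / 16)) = -136430 / 14499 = -9.41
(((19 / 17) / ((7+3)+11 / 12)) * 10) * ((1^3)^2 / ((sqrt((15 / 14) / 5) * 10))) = 76 * sqrt(42) / 2227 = 0.22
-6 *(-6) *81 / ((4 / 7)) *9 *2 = 91854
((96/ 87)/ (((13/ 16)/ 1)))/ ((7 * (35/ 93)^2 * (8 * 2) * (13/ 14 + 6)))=553536/ 44797025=0.01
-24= -24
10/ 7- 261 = -1817/ 7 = -259.57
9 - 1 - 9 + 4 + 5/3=14/3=4.67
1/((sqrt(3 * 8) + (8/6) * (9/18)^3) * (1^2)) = -6/863 + 72 * sqrt(6)/863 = 0.20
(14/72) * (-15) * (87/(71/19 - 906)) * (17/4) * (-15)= -702525/39184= -17.93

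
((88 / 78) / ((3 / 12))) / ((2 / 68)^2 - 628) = -18496 / 2573883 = -0.01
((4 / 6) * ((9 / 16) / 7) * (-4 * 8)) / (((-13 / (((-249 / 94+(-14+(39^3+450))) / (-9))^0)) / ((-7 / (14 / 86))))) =-516 / 91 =-5.67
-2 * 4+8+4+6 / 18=13 / 3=4.33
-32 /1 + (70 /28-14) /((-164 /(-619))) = -24733 /328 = -75.41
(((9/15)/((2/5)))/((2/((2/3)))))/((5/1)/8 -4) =-4/27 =-0.15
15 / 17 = 0.88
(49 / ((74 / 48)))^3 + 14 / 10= 8132253451 / 253265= 32109.66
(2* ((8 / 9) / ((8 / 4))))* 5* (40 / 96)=50 / 27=1.85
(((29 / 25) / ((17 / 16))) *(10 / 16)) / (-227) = -58 / 19295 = -0.00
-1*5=-5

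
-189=-189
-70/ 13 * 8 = -560/ 13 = -43.08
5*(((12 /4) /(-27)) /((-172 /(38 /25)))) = 19 /3870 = 0.00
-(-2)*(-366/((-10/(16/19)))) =5856/95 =61.64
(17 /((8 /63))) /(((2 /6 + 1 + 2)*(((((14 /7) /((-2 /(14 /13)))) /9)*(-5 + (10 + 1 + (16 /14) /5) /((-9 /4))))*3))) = 375921 /33568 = 11.20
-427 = -427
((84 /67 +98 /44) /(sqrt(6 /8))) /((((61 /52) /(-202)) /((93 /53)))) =-1670776744 * sqrt(3) /2382721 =-1214.52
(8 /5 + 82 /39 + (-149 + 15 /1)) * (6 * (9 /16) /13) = -28584 /845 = -33.83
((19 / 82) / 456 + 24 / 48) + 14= 28537 / 1968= 14.50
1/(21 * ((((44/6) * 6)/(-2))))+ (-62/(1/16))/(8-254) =76343/18942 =4.03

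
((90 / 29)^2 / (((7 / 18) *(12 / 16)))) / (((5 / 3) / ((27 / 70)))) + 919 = 38185999 / 41209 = 926.64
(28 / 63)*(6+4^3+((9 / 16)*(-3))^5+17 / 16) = 20055175 / 786432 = 25.50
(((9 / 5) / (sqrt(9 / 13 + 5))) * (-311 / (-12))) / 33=311 * sqrt(962) / 16280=0.59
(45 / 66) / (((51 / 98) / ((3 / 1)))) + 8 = 2231 / 187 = 11.93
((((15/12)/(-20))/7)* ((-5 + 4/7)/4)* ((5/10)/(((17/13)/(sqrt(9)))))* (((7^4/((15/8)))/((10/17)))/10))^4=152056330154992081/4096000000000000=37.12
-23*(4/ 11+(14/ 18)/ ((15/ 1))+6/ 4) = -130847/ 2970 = -44.06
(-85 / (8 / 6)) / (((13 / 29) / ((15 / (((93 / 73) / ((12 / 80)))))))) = -1619505 / 6448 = -251.16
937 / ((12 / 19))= 17803 / 12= 1483.58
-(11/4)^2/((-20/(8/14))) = 121/560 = 0.22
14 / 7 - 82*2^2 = -326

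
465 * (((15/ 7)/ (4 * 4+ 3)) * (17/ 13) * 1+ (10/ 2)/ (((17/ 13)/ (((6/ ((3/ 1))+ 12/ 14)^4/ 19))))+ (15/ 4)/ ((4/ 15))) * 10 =10358793967875/ 80654392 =128434.34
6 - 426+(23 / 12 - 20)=-5257 / 12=-438.08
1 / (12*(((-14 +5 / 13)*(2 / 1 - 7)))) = 13 / 10620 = 0.00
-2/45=-0.04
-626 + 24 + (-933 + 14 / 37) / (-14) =-277329 / 518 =-535.38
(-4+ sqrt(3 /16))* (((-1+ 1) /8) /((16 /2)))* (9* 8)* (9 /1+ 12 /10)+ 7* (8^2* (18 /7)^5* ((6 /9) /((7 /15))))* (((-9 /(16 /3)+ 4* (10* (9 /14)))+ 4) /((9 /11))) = 289977304320 /117649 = 2464766.42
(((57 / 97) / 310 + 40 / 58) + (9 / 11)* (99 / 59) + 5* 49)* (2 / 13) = 12711408207 / 334423505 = 38.01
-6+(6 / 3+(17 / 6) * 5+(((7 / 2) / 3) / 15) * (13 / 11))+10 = 10028 / 495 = 20.26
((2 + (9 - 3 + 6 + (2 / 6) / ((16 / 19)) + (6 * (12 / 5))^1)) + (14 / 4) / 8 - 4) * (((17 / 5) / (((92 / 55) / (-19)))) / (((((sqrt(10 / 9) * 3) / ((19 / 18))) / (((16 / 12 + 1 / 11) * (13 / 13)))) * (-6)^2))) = -218348323 * sqrt(10) / 53654400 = -12.87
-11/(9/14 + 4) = -154/65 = -2.37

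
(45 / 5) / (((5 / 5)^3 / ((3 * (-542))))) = -14634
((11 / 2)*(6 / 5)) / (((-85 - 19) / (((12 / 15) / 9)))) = -11 / 1950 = -0.01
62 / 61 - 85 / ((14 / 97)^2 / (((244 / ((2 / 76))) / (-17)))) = 6652071948 / 2989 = 2225517.55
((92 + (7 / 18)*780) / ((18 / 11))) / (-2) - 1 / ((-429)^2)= -133388833 / 1104246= -120.80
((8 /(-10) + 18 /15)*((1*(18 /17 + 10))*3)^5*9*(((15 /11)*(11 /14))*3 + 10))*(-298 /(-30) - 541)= -7208763218326444032 /7099285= -1015421020331.83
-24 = -24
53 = 53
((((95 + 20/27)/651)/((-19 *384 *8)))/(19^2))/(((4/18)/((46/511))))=-59455/21028348099584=-0.00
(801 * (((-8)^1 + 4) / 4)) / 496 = -801 / 496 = -1.61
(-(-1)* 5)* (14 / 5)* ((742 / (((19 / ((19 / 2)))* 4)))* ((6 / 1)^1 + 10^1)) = 20776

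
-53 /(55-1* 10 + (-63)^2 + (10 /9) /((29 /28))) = -13833 /1047934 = -0.01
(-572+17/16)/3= -3045/16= -190.31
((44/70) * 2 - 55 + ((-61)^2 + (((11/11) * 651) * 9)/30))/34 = 270379/2380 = 113.60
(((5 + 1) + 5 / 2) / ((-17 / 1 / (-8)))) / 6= 2 / 3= 0.67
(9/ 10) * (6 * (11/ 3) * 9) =891/ 5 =178.20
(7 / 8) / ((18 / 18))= 7 / 8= 0.88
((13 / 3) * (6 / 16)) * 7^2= 637 / 8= 79.62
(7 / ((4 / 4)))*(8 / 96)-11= -125 / 12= -10.42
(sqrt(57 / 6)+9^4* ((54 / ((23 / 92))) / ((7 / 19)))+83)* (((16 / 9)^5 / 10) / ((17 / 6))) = 524288* sqrt(38) / 1673055+5646985461760 / 2342277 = 2410897.60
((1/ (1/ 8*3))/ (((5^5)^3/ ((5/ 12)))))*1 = 2/ 54931640625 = 0.00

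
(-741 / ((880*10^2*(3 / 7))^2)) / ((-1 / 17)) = 205751 / 23232000000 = 0.00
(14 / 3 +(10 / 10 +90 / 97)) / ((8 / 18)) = 5757 / 388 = 14.84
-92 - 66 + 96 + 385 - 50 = 273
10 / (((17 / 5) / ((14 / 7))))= 5.88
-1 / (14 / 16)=-8 / 7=-1.14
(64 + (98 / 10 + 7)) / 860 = 101 / 1075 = 0.09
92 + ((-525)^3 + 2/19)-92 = -2749359373/19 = -144703124.89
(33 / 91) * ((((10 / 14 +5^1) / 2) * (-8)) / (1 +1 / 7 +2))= -240 / 91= -2.64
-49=-49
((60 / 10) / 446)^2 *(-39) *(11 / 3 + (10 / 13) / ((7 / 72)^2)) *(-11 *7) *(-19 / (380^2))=-16090173 / 2645582800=-0.01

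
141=141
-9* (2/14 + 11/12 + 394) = -99555/28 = -3555.54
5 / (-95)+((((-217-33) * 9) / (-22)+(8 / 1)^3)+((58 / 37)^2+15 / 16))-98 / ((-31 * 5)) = 438695842173 / 709580080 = 618.25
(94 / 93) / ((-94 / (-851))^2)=724201 / 8742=82.84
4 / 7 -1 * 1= -0.43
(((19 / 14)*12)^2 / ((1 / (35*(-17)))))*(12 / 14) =-6627960 / 49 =-135264.49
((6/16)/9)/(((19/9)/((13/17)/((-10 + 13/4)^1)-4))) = -236/2907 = -0.08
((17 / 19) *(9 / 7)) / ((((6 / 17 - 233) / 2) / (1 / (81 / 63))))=-578 / 75145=-0.01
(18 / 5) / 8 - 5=-91 / 20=-4.55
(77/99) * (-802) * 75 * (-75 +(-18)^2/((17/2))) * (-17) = -29333150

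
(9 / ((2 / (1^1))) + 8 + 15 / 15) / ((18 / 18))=27 / 2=13.50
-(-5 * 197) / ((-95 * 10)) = -197 / 190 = -1.04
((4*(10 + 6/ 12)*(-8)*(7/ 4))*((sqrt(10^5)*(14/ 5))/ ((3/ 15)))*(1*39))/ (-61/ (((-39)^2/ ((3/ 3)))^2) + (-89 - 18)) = 9284070077100*sqrt(10)/ 30942281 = 948824.92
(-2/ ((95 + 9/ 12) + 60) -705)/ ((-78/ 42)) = 439223/ 1157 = 379.62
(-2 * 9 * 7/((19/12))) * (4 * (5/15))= -2016/19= -106.11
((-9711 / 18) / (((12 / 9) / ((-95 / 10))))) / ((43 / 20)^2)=1537575 / 1849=831.57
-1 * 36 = -36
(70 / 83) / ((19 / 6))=420 / 1577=0.27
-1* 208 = -208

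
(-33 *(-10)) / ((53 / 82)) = 27060 / 53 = 510.57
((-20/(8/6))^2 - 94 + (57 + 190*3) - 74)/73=684/73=9.37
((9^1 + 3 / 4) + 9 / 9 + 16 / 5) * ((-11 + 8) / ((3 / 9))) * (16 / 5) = -10044 / 25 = -401.76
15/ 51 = 5/ 17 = 0.29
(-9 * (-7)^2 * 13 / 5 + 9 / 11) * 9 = -567162 / 55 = -10312.04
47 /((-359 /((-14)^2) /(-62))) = 571144 /359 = 1590.93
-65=-65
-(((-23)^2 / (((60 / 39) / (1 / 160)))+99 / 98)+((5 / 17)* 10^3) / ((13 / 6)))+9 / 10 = -138.01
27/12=9/4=2.25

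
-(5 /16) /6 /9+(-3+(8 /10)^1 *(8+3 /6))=16391 /4320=3.79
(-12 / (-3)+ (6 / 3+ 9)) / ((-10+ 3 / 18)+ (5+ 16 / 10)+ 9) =450 / 173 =2.60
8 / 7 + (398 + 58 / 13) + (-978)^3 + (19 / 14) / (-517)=-12574197228369 / 13442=-935440948.40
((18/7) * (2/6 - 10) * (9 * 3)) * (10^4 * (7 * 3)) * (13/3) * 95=-58020300000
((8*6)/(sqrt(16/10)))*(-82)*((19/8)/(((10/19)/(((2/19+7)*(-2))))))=63099*sqrt(10)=199536.56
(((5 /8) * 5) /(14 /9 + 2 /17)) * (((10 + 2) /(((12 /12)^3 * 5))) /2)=2295 /1024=2.24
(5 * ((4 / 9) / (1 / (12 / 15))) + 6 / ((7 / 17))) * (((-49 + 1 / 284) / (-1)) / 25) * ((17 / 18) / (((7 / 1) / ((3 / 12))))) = 4873033 / 4508784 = 1.08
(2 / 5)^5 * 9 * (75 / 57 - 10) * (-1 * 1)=9504 / 11875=0.80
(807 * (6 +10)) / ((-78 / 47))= -7780.31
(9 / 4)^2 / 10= 81 / 160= 0.51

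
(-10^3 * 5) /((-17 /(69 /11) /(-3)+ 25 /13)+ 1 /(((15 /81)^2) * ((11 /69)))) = -3700125000 /137451641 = -26.92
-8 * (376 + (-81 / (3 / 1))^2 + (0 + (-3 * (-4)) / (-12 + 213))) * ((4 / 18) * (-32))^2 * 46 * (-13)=1450813751296 / 5427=267332550.45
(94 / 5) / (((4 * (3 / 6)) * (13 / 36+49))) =1692 / 8885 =0.19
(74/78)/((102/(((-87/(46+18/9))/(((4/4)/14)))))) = -7511/31824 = -0.24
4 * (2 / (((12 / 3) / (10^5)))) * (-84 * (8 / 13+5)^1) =-1226400000 / 13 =-94338461.54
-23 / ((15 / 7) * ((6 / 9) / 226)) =-3638.60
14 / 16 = 7 / 8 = 0.88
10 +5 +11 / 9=146 / 9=16.22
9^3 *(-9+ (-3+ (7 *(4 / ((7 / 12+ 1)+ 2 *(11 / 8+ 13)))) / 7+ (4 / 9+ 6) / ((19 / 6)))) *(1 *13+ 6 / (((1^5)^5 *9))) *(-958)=162270144072 / 1729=93852020.86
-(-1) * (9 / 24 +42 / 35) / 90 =7 / 400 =0.02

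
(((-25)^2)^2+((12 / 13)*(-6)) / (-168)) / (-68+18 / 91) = -17773439 / 3085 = -5761.24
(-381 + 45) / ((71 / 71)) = -336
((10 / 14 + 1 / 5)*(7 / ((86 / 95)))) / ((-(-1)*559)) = 304 / 24037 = 0.01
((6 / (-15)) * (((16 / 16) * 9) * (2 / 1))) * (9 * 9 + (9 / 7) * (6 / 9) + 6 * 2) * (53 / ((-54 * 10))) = 66.33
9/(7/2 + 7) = 6/7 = 0.86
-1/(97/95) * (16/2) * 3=-2280/97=-23.51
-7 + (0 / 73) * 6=-7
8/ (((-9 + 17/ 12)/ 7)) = -96/ 13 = -7.38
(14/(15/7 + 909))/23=0.00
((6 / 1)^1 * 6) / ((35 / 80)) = 576 / 7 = 82.29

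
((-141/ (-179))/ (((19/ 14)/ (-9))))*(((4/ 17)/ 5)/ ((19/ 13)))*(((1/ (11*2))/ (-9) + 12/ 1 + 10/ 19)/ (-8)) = 120880851/ 459182614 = 0.26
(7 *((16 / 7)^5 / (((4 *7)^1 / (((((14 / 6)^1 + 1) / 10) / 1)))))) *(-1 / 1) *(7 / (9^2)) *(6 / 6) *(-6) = 524288 / 194481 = 2.70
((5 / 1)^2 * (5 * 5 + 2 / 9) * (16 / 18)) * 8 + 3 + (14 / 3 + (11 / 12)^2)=5822225 / 1296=4492.46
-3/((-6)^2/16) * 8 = -32/3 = -10.67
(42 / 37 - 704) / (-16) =13003 / 296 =43.93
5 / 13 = 0.38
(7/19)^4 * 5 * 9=108045/130321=0.83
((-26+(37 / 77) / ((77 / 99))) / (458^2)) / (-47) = 13681 / 5313951412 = 0.00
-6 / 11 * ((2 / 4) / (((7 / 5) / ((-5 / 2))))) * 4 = 150 / 77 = 1.95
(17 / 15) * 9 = 51 / 5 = 10.20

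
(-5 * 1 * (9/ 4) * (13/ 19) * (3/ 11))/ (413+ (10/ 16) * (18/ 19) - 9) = -1755/ 338239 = -0.01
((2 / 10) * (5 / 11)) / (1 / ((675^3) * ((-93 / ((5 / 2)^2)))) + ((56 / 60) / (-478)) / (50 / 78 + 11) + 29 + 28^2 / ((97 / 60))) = 24082953221947500 / 136151317799602728799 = 0.00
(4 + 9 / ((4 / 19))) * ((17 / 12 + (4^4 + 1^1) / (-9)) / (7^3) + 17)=39071593 / 49392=791.05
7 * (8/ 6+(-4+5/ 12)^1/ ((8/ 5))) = -203/ 32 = -6.34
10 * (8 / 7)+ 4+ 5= 143 / 7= 20.43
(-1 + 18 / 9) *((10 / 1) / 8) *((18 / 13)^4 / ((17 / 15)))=1968300 / 485537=4.05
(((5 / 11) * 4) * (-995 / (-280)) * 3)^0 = 1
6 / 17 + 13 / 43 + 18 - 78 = -43381 / 731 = -59.34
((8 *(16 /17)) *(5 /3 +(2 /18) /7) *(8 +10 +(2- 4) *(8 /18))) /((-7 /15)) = -1492480 /3213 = -464.51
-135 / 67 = -2.01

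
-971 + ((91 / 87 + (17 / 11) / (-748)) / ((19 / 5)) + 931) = -31782295 / 800052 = -39.73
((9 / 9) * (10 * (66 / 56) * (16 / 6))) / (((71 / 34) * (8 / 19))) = 17765 / 497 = 35.74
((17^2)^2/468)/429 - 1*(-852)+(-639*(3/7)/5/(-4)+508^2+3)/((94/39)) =1516830727327/14054040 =107928.45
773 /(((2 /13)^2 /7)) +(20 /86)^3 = 72705895713 /318028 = 228614.76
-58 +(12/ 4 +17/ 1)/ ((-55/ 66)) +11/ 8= -645/ 8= -80.62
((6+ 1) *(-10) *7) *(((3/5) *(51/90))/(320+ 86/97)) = -80801/155630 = -0.52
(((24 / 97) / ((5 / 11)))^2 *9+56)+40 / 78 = 542899196 / 9173775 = 59.18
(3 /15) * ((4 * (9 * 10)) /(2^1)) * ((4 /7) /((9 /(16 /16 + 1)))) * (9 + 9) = 576 /7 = 82.29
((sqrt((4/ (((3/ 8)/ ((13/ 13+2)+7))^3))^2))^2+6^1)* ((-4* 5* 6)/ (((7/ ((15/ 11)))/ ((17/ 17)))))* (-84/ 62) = 152520145613600/ 837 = 182222396193.07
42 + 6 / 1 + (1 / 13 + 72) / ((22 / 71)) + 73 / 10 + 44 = 237317 / 715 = 331.91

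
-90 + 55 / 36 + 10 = -2825 / 36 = -78.47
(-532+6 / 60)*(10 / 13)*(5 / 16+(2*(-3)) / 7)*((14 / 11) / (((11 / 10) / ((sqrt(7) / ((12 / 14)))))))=3785355*sqrt(7) / 12584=795.86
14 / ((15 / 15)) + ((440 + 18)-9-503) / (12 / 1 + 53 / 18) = 10.39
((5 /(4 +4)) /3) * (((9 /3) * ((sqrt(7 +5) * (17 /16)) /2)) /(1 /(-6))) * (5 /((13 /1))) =-1275 * sqrt(3) /832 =-2.65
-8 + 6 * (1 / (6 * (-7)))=-57 / 7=-8.14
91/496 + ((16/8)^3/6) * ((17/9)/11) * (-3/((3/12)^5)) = -34528463/49104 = -703.17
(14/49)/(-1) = -2/7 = -0.29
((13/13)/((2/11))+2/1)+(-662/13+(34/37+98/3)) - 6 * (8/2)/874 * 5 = -12580027/1261182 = -9.97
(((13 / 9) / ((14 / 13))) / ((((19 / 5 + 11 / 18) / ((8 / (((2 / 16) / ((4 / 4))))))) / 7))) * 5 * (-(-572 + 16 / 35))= 1081816320 / 2779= 389282.59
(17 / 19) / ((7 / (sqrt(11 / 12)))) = 17*sqrt(33) / 798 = 0.12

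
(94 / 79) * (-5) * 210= -1249.37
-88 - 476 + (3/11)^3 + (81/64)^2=-3065958381/5451776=-562.38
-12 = -12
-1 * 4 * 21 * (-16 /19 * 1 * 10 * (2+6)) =107520 /19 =5658.95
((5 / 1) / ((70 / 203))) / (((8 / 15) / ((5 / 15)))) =9.06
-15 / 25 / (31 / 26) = -78 / 155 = -0.50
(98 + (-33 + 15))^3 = 512000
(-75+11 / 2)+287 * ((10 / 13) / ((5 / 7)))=6229 / 26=239.58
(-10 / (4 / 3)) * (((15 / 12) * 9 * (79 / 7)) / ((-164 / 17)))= 906525 / 9184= 98.71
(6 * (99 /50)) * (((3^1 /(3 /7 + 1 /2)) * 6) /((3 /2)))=49896 /325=153.53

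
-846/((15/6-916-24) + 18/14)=3948/4369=0.90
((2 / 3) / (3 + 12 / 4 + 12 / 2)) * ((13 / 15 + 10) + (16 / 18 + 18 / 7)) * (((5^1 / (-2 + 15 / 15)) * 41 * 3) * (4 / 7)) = -279.72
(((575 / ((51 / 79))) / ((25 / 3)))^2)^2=10899829617121 / 83521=130504060.26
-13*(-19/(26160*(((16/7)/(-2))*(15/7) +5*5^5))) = 931/1540431600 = 0.00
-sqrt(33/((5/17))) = -sqrt(2805)/5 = -10.59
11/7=1.57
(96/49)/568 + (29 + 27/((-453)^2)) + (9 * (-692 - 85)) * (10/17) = -5508062906890/1348519543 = -4084.53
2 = 2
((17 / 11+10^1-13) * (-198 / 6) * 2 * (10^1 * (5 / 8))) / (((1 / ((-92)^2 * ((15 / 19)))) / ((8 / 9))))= 67712000 / 19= 3563789.47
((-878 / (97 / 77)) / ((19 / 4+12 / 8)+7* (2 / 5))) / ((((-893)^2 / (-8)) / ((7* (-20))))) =-1514374400 / 14000812093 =-0.11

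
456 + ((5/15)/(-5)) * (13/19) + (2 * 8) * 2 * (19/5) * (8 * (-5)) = -1256293/285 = -4408.05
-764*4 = -3056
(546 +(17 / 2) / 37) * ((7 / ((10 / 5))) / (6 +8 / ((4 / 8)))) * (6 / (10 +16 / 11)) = 45.52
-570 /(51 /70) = -782.35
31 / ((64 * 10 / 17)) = 527 / 640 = 0.82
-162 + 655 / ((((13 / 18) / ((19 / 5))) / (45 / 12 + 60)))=5708043 / 26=219540.12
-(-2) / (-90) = -1 / 45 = -0.02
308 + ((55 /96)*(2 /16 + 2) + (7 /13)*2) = 3097979 /9984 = 310.29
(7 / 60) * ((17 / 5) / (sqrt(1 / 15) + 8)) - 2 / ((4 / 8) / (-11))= 30174 / 685 - 17 * sqrt(15) / 41100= 44.05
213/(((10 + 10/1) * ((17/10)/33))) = 7029/34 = 206.74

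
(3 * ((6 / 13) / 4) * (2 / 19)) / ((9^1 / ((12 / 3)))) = 4 / 247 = 0.02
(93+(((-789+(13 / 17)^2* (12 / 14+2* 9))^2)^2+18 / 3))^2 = 134188519718213511957980.60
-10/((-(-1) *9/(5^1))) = -50/9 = -5.56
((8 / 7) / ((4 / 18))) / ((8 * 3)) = 3 / 14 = 0.21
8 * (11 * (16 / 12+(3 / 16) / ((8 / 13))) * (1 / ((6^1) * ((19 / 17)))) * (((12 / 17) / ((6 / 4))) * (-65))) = -449735 / 684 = -657.51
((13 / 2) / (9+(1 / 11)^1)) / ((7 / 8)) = 143 / 175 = 0.82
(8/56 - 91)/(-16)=159/28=5.68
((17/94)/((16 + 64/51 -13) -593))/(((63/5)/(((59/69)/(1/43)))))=-3665965/4089721356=-0.00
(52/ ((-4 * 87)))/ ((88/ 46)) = -299/ 3828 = -0.08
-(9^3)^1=-729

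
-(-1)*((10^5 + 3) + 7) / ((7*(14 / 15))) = 750075 / 49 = 15307.65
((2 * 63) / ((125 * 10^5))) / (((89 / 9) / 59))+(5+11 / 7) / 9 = 25589607539 / 35043750000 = 0.73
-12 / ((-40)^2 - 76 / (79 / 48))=-237 / 30688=-0.01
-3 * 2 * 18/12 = -9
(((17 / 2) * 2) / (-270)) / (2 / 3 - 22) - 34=-34.00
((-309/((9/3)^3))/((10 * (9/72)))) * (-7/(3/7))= 20188/135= 149.54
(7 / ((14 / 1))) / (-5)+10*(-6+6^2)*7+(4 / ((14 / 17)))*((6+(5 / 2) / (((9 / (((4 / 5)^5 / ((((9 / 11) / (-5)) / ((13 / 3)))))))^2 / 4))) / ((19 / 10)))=524959198564103 / 245422406250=2139.00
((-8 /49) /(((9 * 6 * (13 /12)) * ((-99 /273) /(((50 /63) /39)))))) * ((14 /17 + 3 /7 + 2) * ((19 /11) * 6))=1307200 /247648401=0.01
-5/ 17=-0.29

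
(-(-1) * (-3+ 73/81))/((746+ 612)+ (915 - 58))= -34/35883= -0.00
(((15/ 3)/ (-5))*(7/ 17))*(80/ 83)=-0.40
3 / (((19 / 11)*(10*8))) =33 / 1520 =0.02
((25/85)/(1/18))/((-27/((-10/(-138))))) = -50/3519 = -0.01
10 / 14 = 5 / 7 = 0.71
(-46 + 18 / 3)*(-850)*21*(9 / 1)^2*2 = 115668000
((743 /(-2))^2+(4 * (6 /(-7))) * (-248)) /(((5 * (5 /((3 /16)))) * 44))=23.67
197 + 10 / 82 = 8082 / 41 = 197.12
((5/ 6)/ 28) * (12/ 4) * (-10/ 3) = -25/ 84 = -0.30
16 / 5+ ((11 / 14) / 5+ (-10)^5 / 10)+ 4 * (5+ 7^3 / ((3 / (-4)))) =-11805.98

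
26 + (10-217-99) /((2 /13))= -1963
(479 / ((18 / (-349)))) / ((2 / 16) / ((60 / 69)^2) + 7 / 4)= -267473600 / 55161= -4848.96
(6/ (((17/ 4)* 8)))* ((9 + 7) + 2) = 54/ 17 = 3.18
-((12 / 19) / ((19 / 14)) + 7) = -2695 / 361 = -7.47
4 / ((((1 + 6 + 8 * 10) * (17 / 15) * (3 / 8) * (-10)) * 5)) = -16 / 7395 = -0.00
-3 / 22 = -0.14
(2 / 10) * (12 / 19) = 12 / 95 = 0.13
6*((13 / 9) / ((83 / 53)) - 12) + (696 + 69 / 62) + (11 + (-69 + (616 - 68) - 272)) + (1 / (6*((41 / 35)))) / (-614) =329814880807 / 388636212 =848.65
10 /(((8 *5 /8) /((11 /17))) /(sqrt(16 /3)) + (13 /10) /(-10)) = 3.11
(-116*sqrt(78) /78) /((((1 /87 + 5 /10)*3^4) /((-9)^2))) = -3364*sqrt(78) /1157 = -25.68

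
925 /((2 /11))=10175 /2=5087.50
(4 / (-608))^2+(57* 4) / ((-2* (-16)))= 164617 / 23104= 7.13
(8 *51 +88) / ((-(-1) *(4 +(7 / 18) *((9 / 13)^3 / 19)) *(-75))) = -41409056 / 25088325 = -1.65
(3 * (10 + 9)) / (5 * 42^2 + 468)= 19 / 3096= 0.01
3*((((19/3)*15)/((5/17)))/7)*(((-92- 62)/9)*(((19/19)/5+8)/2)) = -145673/15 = -9711.53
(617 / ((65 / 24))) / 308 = 3702 / 5005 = 0.74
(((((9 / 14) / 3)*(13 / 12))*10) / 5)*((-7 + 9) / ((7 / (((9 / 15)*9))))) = 351 / 490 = 0.72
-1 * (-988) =988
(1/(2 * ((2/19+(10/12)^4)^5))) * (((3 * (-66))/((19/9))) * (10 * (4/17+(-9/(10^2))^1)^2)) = -3237583924886576741836259328/22892871106591333390490375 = -141.42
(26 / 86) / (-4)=-13 / 172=-0.08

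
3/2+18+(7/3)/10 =296/15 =19.73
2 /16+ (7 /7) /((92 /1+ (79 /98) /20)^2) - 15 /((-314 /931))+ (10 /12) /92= 20968882299986993 /470062635659244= 44.61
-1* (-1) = 1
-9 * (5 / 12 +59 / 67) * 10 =-15645 / 134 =-116.75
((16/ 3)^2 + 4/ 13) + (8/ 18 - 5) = 2831/ 117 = 24.20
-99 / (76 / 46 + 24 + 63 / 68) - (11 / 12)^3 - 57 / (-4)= 63700919 / 6530112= 9.75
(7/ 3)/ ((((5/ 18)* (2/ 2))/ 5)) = 42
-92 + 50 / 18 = -803 / 9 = -89.22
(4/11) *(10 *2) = 80/11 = 7.27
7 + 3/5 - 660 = -3262/5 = -652.40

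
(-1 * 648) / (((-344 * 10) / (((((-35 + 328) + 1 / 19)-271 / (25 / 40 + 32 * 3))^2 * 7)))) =5151784024656864 / 46377213335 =111084.38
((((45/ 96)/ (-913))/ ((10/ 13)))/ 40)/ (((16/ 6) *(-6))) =39/ 37396480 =0.00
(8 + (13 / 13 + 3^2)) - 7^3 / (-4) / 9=991 / 36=27.53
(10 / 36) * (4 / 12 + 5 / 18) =55 / 324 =0.17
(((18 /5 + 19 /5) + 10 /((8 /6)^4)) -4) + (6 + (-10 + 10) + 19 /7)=68447 /4480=15.28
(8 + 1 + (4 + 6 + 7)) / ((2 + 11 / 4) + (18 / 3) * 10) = 104 / 259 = 0.40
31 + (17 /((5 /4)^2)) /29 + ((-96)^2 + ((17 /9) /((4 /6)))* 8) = 20162341 /2175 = 9270.04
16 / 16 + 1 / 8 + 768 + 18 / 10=30837 / 40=770.92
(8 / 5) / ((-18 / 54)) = -24 / 5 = -4.80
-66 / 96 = -11 / 16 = -0.69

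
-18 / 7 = -2.57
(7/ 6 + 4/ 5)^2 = 3481/ 900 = 3.87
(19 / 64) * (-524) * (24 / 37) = -7467 / 74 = -100.91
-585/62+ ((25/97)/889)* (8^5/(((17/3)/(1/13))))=-10996262205/1181564566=-9.31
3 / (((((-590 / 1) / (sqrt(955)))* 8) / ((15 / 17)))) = -9* sqrt(955) / 16048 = -0.02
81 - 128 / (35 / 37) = -1901 / 35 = -54.31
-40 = -40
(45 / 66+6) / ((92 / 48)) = 882 / 253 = 3.49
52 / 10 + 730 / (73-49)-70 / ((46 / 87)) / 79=3700229 / 109020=33.94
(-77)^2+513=6442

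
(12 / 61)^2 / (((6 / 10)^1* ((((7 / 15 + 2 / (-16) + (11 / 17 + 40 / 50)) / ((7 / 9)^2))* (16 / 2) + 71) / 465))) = 232407000 / 733479799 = 0.32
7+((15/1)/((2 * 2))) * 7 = 33.25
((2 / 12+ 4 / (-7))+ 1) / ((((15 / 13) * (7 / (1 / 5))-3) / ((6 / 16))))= 325 / 54432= 0.01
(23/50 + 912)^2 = 2081458129/2500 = 832583.25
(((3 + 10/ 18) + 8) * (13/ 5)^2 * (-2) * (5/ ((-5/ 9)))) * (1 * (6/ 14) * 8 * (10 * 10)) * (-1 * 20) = -67491840/ 7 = -9641691.43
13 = 13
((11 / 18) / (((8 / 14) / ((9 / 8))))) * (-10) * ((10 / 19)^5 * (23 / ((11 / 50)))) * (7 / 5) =-176093750 / 2476099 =-71.12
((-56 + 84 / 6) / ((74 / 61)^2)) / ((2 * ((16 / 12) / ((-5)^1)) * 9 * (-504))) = -18605 / 1577088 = -0.01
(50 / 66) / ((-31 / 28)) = -700 / 1023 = -0.68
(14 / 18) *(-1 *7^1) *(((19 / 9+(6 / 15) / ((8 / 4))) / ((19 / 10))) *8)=-81536 / 1539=-52.98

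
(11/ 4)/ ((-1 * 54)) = -0.05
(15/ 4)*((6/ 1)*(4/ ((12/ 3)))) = 45/ 2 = 22.50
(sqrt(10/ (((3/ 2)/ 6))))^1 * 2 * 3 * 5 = 189.74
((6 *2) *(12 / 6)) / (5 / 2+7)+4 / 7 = 412 / 133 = 3.10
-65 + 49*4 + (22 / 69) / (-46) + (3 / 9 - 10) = 192545 / 1587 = 121.33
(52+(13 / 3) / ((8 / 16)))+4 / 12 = 61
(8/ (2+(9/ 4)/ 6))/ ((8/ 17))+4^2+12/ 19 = 452/ 19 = 23.79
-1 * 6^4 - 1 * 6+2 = -1300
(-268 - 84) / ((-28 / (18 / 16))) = 99 / 7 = 14.14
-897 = -897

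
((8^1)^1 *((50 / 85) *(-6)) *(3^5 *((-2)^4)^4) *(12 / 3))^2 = 934920894363048345600 / 289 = 3235020395719890469.20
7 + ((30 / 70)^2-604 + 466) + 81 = -2441 / 49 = -49.82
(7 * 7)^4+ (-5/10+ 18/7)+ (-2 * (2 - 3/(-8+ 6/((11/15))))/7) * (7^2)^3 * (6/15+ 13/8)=1890502361/280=6751794.15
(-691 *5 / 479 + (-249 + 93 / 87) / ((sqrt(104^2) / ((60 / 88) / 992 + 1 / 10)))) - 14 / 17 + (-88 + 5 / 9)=-230871138495331 / 2411918555904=-95.72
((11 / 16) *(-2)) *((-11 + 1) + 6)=11 / 2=5.50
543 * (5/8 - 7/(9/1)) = -1991/24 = -82.96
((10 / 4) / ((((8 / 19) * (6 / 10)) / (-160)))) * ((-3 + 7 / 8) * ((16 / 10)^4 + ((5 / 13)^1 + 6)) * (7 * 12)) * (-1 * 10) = -475366206 / 13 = -36566631.23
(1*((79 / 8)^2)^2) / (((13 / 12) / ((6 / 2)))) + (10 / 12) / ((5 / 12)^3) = 8767602081 / 332800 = 26344.96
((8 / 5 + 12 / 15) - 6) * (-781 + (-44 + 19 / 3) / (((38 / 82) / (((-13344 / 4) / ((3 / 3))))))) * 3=-277401078 / 95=-2920011.35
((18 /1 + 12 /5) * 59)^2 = 36216324 /25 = 1448652.96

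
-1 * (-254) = 254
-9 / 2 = -4.50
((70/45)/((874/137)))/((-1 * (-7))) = 137/3933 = 0.03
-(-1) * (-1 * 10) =-10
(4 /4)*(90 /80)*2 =9 /4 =2.25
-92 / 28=-23 / 7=-3.29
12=12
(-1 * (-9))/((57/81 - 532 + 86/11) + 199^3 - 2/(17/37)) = 45441/39786479332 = 0.00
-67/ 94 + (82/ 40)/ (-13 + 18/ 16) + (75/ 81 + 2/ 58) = 2622461/ 34960950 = 0.08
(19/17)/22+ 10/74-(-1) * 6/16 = 31049/55352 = 0.56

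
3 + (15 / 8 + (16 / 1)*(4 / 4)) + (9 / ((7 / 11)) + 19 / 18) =18181 / 504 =36.07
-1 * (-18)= 18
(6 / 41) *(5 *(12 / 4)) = 90 / 41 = 2.20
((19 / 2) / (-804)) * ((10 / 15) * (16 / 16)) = -19 / 2412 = -0.01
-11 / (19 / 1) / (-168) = 11 / 3192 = 0.00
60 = 60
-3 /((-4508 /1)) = 3 /4508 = 0.00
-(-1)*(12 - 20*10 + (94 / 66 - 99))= -9424 / 33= -285.58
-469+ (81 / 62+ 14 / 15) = -434087 / 930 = -466.76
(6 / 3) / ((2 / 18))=18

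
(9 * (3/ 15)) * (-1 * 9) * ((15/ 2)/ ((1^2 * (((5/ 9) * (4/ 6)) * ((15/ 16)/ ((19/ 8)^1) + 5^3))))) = -124659/ 47650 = -2.62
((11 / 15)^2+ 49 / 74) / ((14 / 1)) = 19979 / 233100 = 0.09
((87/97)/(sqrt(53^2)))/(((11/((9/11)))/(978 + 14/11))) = 8434476/6842671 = 1.23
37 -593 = -556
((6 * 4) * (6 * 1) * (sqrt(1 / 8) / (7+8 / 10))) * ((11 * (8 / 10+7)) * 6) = 2376 * sqrt(2) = 3360.17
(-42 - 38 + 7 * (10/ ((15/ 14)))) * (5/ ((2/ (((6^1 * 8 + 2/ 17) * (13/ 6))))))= -584870/ 153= -3822.68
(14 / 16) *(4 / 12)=0.29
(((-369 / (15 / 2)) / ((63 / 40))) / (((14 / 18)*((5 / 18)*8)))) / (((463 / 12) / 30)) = -318816 / 22687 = -14.05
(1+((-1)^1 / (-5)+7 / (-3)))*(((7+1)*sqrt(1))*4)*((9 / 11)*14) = -22848 / 55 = -415.42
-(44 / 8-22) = 33 / 2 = 16.50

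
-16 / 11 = -1.45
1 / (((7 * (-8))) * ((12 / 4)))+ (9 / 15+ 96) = 81139 / 840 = 96.59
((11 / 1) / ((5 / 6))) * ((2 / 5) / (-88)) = -0.06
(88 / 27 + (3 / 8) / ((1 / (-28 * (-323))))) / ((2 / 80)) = 3666340 / 27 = 135790.37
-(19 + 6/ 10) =-98/ 5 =-19.60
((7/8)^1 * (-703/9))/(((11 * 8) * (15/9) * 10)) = -4921/105600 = -0.05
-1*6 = -6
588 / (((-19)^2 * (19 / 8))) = 0.69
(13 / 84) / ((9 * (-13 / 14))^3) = -98 / 369603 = -0.00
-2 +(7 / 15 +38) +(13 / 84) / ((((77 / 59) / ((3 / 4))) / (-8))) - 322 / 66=499271 / 16170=30.88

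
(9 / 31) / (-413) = -9 / 12803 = -0.00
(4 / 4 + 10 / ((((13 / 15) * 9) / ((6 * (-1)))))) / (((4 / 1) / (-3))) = 261 / 52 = 5.02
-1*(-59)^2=-3481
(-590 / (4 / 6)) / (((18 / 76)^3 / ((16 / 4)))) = -64748960 / 243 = -266456.63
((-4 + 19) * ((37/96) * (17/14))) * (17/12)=53465/5376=9.95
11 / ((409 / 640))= 7040 / 409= 17.21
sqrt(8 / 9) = 0.94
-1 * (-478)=478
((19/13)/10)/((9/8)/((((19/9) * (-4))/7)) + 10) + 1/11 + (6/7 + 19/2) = 10.46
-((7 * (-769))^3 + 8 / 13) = 2027759719523 / 13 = 155981516886.38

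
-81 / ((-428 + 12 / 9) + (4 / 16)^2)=3888 / 20477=0.19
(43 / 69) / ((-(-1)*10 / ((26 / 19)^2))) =14534 / 124545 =0.12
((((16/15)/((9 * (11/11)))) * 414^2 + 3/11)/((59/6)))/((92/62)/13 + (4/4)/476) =428644653528/24120085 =17771.27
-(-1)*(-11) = -11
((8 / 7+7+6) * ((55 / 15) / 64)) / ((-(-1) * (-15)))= -121 / 2240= -0.05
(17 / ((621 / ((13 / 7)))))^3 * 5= 53969305 / 82142689923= 0.00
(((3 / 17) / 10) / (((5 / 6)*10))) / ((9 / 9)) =0.00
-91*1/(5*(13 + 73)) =-91/430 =-0.21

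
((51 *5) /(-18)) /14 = -1.01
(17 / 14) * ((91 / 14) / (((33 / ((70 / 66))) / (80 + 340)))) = 38675 / 363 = 106.54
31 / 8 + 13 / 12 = 119 / 24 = 4.96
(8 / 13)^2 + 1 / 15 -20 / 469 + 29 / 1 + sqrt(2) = 30.82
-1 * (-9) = 9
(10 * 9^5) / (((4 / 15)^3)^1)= 996451875 / 32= 31139121.09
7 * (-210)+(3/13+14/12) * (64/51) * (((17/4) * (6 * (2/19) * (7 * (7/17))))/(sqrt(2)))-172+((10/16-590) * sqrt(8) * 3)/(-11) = -1642+181944629 * sqrt(2)/554268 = -1177.77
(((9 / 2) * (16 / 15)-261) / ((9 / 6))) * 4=-683.20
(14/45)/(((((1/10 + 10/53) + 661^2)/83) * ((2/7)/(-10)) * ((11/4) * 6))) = -8622040/68775780051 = -0.00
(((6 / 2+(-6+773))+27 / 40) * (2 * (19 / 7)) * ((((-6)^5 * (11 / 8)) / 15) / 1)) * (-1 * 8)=4174962264 / 175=23856927.22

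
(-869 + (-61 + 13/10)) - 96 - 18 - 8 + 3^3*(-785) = -22245.70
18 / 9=2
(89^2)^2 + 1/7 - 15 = 439195583/7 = 62742226.14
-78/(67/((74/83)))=-5772/5561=-1.04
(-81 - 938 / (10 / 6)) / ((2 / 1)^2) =-3219 / 20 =-160.95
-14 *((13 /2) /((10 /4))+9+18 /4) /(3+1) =-1127 /20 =-56.35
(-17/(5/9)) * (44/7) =-6732/35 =-192.34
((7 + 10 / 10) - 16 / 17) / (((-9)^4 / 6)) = 80 / 12393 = 0.01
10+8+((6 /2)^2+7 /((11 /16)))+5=464 /11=42.18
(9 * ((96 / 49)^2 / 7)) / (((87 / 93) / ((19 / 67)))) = 48854016 / 32656001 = 1.50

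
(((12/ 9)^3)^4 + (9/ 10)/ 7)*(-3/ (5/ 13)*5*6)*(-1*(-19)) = -291259457983/ 2066715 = -140928.70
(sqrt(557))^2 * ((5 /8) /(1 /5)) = 13925 /8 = 1740.62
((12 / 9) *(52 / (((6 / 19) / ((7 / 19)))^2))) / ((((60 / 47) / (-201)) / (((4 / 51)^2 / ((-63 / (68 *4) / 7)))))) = 513513728 / 185895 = 2762.39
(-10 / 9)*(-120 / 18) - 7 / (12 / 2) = 337 / 54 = 6.24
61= 61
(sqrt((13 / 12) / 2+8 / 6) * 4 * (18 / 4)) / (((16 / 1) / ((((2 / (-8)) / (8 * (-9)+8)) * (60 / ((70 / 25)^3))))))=16875 * sqrt(30) / 5619712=0.02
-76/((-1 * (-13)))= -76/13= -5.85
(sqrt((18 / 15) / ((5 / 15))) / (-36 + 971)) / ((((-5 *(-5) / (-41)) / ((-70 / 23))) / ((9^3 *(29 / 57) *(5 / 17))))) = 12134934 *sqrt(10) / 34730575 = 1.10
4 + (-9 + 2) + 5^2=22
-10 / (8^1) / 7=-5 / 28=-0.18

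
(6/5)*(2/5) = 12/25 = 0.48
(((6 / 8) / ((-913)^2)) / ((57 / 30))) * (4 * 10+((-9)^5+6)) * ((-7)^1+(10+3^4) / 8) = -30976575 / 253404976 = -0.12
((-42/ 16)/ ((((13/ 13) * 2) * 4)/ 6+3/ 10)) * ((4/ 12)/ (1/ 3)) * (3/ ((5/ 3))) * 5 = -405/ 28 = -14.46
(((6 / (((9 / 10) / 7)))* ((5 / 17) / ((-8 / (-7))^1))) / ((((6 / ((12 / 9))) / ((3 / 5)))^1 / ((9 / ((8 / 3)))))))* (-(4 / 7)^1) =-105 / 34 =-3.09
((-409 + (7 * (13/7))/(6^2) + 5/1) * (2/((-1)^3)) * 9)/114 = 14531/228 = 63.73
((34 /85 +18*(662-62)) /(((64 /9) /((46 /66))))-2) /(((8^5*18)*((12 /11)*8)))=1859549 /9059696640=0.00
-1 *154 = -154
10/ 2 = 5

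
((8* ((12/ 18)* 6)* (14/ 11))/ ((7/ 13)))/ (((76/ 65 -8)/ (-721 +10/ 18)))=87663680/ 10989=7977.40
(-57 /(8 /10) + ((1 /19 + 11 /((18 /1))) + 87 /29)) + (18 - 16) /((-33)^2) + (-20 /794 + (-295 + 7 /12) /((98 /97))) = -385352243257 /1073338728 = -359.02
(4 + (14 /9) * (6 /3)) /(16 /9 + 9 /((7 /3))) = 448 /355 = 1.26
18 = 18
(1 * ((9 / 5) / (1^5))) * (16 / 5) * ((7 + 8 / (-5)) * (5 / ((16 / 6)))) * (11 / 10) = 8019 / 125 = 64.15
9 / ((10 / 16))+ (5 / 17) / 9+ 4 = 14101 / 765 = 18.43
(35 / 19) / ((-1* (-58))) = 35 / 1102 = 0.03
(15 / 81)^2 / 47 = 25 / 34263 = 0.00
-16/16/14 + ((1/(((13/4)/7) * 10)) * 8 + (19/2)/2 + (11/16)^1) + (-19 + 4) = -57591/7280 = -7.91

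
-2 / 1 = -2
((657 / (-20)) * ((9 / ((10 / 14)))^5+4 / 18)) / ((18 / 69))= -14996719095023 / 375000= -39991250.92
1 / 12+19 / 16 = 61 / 48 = 1.27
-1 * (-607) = 607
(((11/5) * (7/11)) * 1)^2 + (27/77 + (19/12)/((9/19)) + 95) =20925809/207900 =100.65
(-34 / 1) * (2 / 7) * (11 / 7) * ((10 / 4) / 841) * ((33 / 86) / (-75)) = 2057 / 8859935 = 0.00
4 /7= 0.57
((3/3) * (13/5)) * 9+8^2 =437/5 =87.40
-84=-84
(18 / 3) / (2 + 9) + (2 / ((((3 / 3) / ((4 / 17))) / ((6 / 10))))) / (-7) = 3306 / 6545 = 0.51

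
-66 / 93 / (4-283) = 22 / 8649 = 0.00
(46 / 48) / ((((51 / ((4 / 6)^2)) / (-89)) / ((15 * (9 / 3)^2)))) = -100.34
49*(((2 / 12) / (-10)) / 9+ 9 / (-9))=-26509 / 540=-49.09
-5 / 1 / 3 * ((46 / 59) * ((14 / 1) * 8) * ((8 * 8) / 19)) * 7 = -11540480 / 3363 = -3431.60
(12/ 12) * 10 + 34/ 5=84/ 5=16.80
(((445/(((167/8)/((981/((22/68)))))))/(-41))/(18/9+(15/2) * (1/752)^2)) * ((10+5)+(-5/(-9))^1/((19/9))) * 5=-194729433974784000/3237018387713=-60157.04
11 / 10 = 1.10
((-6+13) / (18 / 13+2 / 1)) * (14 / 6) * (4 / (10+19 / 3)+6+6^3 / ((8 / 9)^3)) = 4264221 / 2816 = 1514.28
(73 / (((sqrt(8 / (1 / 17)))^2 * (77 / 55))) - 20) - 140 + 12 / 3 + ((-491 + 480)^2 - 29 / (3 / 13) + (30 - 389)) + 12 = -1448801 / 2856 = -507.28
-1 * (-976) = 976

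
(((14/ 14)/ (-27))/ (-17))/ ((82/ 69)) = 23/ 12546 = 0.00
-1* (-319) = 319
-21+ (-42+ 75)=12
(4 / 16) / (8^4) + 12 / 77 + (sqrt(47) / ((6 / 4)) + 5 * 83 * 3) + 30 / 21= 2 * sqrt(47) / 3 + 1572651085 / 1261568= 1251.15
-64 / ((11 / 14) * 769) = -896 / 8459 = -0.11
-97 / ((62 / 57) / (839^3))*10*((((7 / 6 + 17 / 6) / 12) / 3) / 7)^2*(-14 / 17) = 10884568521170 / 99603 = 109279524.93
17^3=4913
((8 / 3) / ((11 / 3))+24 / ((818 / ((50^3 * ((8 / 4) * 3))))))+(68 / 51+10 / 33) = 99010634 / 4499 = 22007.25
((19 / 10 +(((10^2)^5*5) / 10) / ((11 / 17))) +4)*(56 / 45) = 23800000018172 / 2475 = 9616161623.50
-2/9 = -0.22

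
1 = 1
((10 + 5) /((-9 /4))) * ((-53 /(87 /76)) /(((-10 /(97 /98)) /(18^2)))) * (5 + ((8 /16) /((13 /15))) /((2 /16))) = -1758222000 /18473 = -95177.94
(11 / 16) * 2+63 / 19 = 713 / 152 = 4.69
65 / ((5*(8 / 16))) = 26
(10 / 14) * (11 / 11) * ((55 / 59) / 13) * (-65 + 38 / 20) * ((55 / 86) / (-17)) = 1908775 / 15698956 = 0.12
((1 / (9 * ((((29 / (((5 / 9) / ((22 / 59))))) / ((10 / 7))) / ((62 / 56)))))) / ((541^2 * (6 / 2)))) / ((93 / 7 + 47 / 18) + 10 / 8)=0.00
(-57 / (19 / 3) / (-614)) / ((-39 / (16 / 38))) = -12 / 75829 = -0.00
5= 5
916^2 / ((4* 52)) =52441 / 13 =4033.92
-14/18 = -7/9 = -0.78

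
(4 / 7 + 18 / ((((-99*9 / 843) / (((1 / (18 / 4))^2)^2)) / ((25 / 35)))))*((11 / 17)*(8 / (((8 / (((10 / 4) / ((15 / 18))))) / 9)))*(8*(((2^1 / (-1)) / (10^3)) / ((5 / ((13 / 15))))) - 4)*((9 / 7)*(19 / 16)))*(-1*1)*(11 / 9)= 804971295491 / 11386068750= 70.70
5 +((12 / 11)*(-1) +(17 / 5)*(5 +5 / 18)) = 4327 / 198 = 21.85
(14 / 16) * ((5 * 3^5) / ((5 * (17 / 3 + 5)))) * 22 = 56133 / 128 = 438.54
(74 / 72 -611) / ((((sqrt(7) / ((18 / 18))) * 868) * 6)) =-3137 * sqrt(7) / 187488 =-0.04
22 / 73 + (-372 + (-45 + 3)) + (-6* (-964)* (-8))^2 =156300122632 / 73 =2141097570.30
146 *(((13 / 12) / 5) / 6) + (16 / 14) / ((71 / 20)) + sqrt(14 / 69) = sqrt(966) / 69 + 500453 / 89460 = 6.04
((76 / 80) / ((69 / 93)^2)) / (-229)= -18259 / 2422820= -0.01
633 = 633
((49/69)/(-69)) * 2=-98/4761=-0.02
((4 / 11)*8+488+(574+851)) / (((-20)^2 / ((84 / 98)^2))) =7587 / 2156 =3.52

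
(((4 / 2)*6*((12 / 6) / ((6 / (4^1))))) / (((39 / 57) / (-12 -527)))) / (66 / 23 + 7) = -3768688 / 2951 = -1277.09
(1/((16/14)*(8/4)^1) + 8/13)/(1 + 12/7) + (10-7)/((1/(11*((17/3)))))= 740557/3952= 187.39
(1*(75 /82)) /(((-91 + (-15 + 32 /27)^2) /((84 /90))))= 5103 /596878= 0.01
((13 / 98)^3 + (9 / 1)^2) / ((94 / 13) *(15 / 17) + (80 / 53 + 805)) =892984467037 / 8961441979000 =0.10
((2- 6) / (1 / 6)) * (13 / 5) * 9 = -2808 / 5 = -561.60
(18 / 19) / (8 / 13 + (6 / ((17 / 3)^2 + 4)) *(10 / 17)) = 1.33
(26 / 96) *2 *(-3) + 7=43 / 8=5.38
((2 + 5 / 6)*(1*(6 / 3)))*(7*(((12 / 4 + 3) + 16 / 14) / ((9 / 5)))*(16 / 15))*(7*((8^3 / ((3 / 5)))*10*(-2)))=-4874240000 / 243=-20058600.82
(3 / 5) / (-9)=-1 / 15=-0.07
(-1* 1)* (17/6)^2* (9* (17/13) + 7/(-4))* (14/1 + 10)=-150569/78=-1930.37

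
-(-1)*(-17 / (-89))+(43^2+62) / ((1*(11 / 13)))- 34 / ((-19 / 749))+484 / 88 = 134093171 / 37202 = 3604.46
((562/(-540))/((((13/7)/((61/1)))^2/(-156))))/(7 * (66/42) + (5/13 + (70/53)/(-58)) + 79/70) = 2204925747164/157229721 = 14023.59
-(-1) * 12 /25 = 12 /25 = 0.48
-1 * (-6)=6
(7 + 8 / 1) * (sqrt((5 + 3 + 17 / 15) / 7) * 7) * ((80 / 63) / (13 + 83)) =5 * sqrt(14385) / 378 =1.59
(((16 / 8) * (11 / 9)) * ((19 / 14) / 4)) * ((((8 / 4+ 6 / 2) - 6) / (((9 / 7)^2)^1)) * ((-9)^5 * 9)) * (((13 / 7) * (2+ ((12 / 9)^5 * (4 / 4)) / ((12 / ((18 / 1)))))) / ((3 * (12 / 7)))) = 6409403 / 8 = 801175.38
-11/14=-0.79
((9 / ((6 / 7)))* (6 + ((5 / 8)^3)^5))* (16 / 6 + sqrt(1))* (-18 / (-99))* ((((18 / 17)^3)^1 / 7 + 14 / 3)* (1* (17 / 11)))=52675452101472024745 / 167776678305595392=313.96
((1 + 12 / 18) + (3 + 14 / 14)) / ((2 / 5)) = 85 / 6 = 14.17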